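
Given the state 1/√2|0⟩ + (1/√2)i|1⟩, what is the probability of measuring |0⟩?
1/2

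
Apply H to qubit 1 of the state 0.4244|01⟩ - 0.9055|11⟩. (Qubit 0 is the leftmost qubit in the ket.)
0.3001|00⟩ - 0.3001|01⟩ - 0.6403|10⟩ + 0.6403|11⟩

H on qubit 1 mixes each pair of kets that differ only in qubit 1: amplitudes (a, b) of (|…0…⟩, |…1…⟩) become ((a + b)/√2, (a − b)/√2). Kets absent from the input have amplitude 0.
(|00⟩, |01⟩): (a, b) = (0, 0.4244) → (0.3001, -0.3001)
(|10⟩, |11⟩): (a, b) = (0, -0.9055) → (-0.6403, 0.6403)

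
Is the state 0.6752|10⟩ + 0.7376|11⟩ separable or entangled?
Separable

Writing the state as a|00⟩ + b|01⟩ + c|10⟩ + d|11⟩, it is a product state iff ad − bc = 0.
Here (a, b, c, d) = (0, 0, 0.6752, 0.7376): ad − bc = (0)(0.7376) − (0)(0.6752) = 0, so the state is separable.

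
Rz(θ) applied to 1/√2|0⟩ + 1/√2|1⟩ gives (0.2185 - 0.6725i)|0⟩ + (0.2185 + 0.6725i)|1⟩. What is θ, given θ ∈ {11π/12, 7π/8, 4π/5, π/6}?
4π/5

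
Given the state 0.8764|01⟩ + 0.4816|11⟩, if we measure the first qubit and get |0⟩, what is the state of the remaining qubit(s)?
|1⟩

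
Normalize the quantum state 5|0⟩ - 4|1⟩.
0.7809|0⟩ - 0.6247|1⟩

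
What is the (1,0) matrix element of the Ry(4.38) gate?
0.8143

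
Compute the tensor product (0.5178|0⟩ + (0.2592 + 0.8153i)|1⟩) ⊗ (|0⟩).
0.5178|00⟩ + (0.2592 + 0.8153i)|10⟩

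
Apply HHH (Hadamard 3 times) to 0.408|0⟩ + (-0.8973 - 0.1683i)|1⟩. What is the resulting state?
(-0.346 - 0.119i)|0⟩ + (0.923 + 0.119i)|1⟩

H² = I, so H^3 = H: a single Hadamard. With (a, b) = (0.408, (-0.8973 - 0.1683i)), H gives ((a + b)/√2, (a − b)/√2) = ((-0.346 - 0.119i), (0.923 + 0.119i)).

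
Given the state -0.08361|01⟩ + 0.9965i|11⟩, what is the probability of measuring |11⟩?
0.993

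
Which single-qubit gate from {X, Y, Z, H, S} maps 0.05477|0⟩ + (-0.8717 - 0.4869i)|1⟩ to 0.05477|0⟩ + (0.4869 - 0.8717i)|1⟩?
S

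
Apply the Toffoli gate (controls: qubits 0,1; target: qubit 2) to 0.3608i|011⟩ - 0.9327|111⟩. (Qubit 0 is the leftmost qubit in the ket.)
0.3608i|011⟩ - 0.9327|110⟩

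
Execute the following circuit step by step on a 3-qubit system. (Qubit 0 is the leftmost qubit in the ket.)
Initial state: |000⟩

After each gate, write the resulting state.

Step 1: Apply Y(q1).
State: i|010⟩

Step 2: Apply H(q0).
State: (1/√2)i|010⟩ + (1/√2)i|110⟩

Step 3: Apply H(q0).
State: i|010⟩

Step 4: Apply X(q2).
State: i|011⟩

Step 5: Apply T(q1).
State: (-1/√2 + (1/√2)i)|011⟩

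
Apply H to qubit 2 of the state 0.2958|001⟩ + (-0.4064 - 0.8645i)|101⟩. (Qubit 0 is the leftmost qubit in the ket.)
0.2092|000⟩ - 0.2092|001⟩ + (-0.2874 - 0.6113i)|100⟩ + (0.2874 + 0.6113i)|101⟩

H on qubit 2 mixes each pair of kets that differ only in qubit 2: amplitudes (a, b) of (|…0…⟩, |…1…⟩) become ((a + b)/√2, (a − b)/√2). Kets absent from the input have amplitude 0.
(|000⟩, |001⟩): (a, b) = (0, 0.2958) → (0.2092, -0.2092)
(|100⟩, |101⟩): (a, b) = (0, (-0.4064 - 0.8645i)) → ((-0.2874 - 0.6113i), (0.2874 + 0.6113i))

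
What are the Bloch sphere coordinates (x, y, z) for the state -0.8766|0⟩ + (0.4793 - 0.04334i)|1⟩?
(-0.8403, 0.07598, 0.5368)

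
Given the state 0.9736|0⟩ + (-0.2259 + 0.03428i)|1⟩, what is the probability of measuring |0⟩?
0.9479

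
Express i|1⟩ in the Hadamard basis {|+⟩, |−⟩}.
(1/√2)i|+⟩ - (1/√2)i|−⟩

With |ψ⟩ = α|0⟩ + β|1⟩, the Hadamard-basis coefficients are ⟨+|ψ⟩ = (α + β)/√2 and ⟨−|ψ⟩ = (α − β)/√2.
Here α = 0, β = i: (α + β)/√2 = (1/√2)i, (α − β)/√2 = -(1/√2)i.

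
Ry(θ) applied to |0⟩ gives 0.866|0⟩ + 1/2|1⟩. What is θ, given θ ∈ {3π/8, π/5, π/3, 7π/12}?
π/3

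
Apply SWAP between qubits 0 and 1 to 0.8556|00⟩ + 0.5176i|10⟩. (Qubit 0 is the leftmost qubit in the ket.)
0.8556|00⟩ + 0.5176i|01⟩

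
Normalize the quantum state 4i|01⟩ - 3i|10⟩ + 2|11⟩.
0.7428i|01⟩ - 0.5571i|10⟩ + 0.3714|11⟩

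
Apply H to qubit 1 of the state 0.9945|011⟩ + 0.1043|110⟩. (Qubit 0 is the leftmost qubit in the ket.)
0.7032|001⟩ - 0.7032|011⟩ + 0.07375|100⟩ - 0.07375|110⟩

H on qubit 1 mixes each pair of kets that differ only in qubit 1: amplitudes (a, b) of (|…0…⟩, |…1…⟩) become ((a + b)/√2, (a − b)/√2). Kets absent from the input have amplitude 0.
(|001⟩, |011⟩): (a, b) = (0, 0.9945) → (0.7032, -0.7032)
(|100⟩, |110⟩): (a, b) = (0, 0.1043) → (0.07375, -0.07375)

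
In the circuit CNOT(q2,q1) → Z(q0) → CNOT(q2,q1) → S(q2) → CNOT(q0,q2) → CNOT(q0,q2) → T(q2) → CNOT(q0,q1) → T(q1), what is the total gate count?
9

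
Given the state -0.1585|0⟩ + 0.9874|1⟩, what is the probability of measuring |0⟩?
0.02512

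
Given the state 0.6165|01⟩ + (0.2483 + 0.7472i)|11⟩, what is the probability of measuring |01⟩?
0.3801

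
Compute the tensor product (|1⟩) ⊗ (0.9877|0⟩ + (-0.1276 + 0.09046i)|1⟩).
0.9877|10⟩ + (-0.1276 + 0.09046i)|11⟩

amp(|b₁b₂…⟩) = product of the factor amplitudes for bits b₁, b₂, …; only kets whose every factor amplitude is nonzero survive.
|10⟩: (1)(0.9877) = 0.9877
|11⟩: (1)(-0.1276 + 0.09046i) = (-0.1276 + 0.09046i)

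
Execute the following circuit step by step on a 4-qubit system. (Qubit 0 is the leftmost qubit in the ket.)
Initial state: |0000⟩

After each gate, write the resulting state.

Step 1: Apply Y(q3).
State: i|0001⟩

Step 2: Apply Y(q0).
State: -|1001⟩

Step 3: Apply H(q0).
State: -1/√2|0001⟩ + 1/√2|1001⟩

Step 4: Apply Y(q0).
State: -(1/√2)i|0001⟩ - (1/√2)i|1001⟩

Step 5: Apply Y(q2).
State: 1/√2|0011⟩ + 1/√2|1011⟩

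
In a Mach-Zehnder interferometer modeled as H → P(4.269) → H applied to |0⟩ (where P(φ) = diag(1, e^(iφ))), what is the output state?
(0.2855 - 0.4517i)|0⟩ + (0.7145 + 0.4517i)|1⟩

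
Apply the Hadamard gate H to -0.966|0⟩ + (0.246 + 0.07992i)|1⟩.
(-0.5091 + 0.05651i)|0⟩ + (-0.857 - 0.05651i)|1⟩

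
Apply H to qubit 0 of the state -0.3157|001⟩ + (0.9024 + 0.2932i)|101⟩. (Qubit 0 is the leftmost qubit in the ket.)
(0.4149 + 0.2073i)|001⟩ + (-0.8613 - 0.2073i)|101⟩

H on qubit 0 mixes each pair of kets that differ only in qubit 0: amplitudes (a, b) of (|…0…⟩, |…1…⟩) become ((a + b)/√2, (a − b)/√2). Kets absent from the input have amplitude 0.
(|001⟩, |101⟩): (a, b) = (-0.3157, (0.9024 + 0.2932i)) → ((0.4149 + 0.2073i), (-0.8613 - 0.2073i))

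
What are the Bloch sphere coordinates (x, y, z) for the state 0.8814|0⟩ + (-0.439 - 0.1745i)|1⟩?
(-0.7739, -0.3076, 0.5537)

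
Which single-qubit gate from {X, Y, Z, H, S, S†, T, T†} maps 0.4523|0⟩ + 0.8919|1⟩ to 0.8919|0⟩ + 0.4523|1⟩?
X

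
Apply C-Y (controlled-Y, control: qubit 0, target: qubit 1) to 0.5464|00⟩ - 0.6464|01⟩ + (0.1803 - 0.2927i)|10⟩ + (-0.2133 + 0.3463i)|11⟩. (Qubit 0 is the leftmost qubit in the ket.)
0.5464|00⟩ - 0.6464|01⟩ + (0.3463 + 0.2133i)|10⟩ + (0.2927 + 0.1803i)|11⟩

C-Y leaves the control-|0⟩ kets |00⟩, |01⟩ unchanged and applies Y to qubit 1 on the control-|1⟩ pair (|10⟩, |11⟩).
Y = [[0, -i], [i, 0]].
With a = amp(|10⟩) = (0.1803 - 0.2927i) and b = amp(|11⟩) = (-0.2133 + 0.3463i):
new amp(|10⟩) = (-i)·b = (0.3463 + 0.2133i)
new amp(|11⟩) = (i)·a = (0.2927 + 0.1803i)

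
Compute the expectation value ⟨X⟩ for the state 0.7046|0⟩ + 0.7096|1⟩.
1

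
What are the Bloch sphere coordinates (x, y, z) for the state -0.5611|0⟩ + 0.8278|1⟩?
(-0.929, 0, -0.3704)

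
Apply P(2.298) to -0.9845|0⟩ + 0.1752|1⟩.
-0.9845|0⟩ + (-0.1165 + 0.1309i)|1⟩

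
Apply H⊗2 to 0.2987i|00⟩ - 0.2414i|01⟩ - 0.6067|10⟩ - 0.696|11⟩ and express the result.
(-0.6514 + 0.02865i)|00⟩ + (0.04465 + 0.2701i)|01⟩ + (0.6514 + 0.02865i)|10⟩ + (-0.04465 + 0.2701i)|11⟩

H⊗2 gives amp(|y⟩) = (1/2) Σ_x (−1)^(x·y) amp(|x⟩), where x·y is the number of positions in which both x and y have a 1.
|00⟩: (0.2987i - 0.2414i - 0.6067 - 0.696)/2 = (-0.6514 + 0.02865i)
|01⟩: (0.2987i + 0.2414i - 0.6067 + 0.696)/2 = (0.04465 + 0.2701i)
|10⟩: (0.2987i - 0.2414i + 0.6067 + 0.696)/2 = (0.6514 + 0.02865i)
|11⟩: (0.2987i + 0.2414i + 0.6067 - 0.696)/2 = (-0.04465 + 0.2701i)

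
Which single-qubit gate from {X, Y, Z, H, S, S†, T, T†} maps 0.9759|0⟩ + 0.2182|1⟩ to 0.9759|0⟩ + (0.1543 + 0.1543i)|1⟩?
T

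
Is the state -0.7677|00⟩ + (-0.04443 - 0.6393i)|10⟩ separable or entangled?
Separable

Writing the state as a|00⟩ + b|01⟩ + c|10⟩ + d|11⟩, it is a product state iff ad − bc = 0.
Here (a, b, c, d) = (-0.7677, 0, (-0.04443 - 0.6393i), 0): ad − bc = (-0.7677)(0) − (0)(-0.04443 - 0.6393i) = 0, so the state is separable.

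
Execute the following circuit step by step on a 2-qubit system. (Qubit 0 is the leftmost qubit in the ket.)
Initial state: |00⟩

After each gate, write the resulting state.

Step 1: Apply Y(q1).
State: i|01⟩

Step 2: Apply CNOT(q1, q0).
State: i|11⟩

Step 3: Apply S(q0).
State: -|11⟩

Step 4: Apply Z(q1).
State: |11⟩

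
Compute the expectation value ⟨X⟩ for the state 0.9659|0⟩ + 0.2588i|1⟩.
0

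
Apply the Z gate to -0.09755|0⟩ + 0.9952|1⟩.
-0.09755|0⟩ - 0.9952|1⟩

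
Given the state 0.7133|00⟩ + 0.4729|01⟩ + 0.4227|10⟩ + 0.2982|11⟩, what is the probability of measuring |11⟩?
0.08892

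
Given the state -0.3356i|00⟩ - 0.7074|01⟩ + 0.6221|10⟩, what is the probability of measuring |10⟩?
0.387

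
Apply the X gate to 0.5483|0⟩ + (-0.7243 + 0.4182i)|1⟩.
(-0.7243 + 0.4182i)|0⟩ + 0.5483|1⟩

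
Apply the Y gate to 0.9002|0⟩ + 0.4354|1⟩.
-0.4354i|0⟩ + 0.9002i|1⟩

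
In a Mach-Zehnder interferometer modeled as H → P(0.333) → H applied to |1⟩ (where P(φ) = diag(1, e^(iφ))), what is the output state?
(0.02747 - 0.1634i)|0⟩ + (0.9725 + 0.1634i)|1⟩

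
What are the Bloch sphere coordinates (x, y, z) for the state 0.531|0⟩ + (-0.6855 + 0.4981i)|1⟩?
(-0.728, 0.529, -0.4361)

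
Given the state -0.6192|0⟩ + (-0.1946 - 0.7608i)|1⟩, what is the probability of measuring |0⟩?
0.3834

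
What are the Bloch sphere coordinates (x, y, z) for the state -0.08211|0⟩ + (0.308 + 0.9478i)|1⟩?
(-0.05058, -0.1556, -0.9864)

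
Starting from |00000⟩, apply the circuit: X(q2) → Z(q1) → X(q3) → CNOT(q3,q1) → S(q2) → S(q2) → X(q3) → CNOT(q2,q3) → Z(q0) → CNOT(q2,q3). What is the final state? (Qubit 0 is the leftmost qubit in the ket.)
-|01100⟩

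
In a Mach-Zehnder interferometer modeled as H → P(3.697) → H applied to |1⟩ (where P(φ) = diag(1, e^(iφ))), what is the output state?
(0.9248 + 0.2636i)|0⟩ + (0.07516 - 0.2636i)|1⟩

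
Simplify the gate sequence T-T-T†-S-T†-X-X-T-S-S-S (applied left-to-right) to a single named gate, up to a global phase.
T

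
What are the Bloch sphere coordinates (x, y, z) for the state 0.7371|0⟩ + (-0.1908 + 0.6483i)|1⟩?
(-0.2813, 0.9557, 0.08662)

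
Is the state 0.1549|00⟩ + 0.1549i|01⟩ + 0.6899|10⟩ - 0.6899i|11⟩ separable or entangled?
Entangled

Writing the state as a|00⟩ + b|01⟩ + c|10⟩ + d|11⟩, it is a product state iff ad − bc = 0.
Here (a, b, c, d) = (0.1549, 0.1549i, 0.6899, -0.6899i): ad − bc = (0.1549)(-0.6899i) − (0.1549i)(0.6899) = -0.2137i ≠ 0, so the state is entangled.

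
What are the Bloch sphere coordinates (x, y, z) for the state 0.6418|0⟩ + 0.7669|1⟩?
(0.9844, 0, -0.1762)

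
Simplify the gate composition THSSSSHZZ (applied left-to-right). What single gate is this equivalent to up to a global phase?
T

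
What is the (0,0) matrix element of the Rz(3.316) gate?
(-0.08709 - 0.9962i)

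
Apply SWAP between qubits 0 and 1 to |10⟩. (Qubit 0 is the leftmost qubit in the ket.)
|01⟩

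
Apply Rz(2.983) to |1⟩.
(0.07921 + 0.9969i)|1⟩

Rz(2.983) = [[e^(−iθ/2), 0], [0, e^(iθ/2)]] with e^(±iθ/2) = cos(θ/2) ± i·sin(θ/2); θ = 2.983, cos(θ/2) ≈ 0.0792133, sin(θ/2) ≈ 0.996858.
With a = amp(|0⟩) = 0 and b = amp(|1⟩) = 1:
new amp(|0⟩) = (0.0792133 - 0.996858i)·a = 0
new amp(|1⟩) = (0.0792133 + 0.996858i)·b = (0.07921 + 0.9969i)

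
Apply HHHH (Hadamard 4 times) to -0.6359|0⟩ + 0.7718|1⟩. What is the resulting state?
-0.6359|0⟩ + 0.7718|1⟩

H² = I, so an even number of Hadamards cancels: H^4 = I and the state is unchanged.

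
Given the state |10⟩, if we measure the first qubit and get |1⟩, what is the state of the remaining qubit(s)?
|0⟩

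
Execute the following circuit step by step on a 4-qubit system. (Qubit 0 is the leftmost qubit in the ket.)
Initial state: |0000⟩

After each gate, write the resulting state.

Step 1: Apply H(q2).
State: 1/√2|0000⟩ + 1/√2|0010⟩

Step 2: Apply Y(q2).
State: -(1/√2)i|0000⟩ + (1/√2)i|0010⟩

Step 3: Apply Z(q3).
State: -(1/√2)i|0000⟩ + (1/√2)i|0010⟩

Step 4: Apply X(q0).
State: -(1/√2)i|1000⟩ + (1/√2)i|1010⟩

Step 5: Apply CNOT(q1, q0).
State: -(1/√2)i|1000⟩ + (1/√2)i|1010⟩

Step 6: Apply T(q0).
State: (1/2 - (1/2)i)|1000⟩ + (-1/2 + (1/2)i)|1010⟩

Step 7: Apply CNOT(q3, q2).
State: (1/2 - (1/2)i)|1000⟩ + (-1/2 + (1/2)i)|1010⟩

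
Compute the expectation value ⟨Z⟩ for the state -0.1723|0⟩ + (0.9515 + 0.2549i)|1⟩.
-0.9406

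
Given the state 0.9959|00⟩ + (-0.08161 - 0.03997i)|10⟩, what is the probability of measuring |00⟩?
0.9918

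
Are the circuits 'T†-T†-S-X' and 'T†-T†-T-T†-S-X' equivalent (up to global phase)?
Yes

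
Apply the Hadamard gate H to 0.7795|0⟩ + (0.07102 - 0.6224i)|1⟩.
(0.6014 - 0.4401i)|0⟩ + (0.501 + 0.4401i)|1⟩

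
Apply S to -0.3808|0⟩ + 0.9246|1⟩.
-0.3808|0⟩ + 0.9246i|1⟩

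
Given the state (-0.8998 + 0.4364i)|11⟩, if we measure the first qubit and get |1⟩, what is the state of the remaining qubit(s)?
(-0.8998 + 0.4364i)|1⟩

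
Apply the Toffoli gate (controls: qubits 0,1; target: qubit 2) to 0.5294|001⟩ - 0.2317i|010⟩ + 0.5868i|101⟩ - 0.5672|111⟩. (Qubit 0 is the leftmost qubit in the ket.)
0.5294|001⟩ - 0.2317i|010⟩ + 0.5868i|101⟩ - 0.5672|110⟩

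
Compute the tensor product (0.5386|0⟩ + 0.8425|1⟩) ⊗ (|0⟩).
0.5386|00⟩ + 0.8425|10⟩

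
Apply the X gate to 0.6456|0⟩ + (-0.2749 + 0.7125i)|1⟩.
(-0.2749 + 0.7125i)|0⟩ + 0.6456|1⟩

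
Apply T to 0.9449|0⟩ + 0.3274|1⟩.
0.9449|0⟩ + (0.2315 + 0.2315i)|1⟩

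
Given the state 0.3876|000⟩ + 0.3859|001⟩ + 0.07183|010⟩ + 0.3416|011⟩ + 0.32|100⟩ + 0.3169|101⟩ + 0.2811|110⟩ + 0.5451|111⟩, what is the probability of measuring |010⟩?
0.00516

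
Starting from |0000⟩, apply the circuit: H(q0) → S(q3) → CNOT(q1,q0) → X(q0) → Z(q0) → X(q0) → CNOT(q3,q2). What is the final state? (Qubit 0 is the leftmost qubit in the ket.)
-1/√2|0000⟩ + 1/√2|1000⟩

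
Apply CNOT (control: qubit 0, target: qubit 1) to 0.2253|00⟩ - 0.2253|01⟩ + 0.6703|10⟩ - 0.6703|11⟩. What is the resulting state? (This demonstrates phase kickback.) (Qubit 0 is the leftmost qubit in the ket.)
0.2253|00⟩ - 0.2253|01⟩ - 0.6703|10⟩ + 0.6703|11⟩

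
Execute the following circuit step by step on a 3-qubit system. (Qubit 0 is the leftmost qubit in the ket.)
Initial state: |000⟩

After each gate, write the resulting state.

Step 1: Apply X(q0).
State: |100⟩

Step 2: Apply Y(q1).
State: i|110⟩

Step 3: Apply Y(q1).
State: |100⟩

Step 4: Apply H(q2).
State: 1/√2|100⟩ + 1/√2|101⟩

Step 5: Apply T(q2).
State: 1/√2|100⟩ + (1/2 + (1/2)i)|101⟩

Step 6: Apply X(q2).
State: (1/2 + (1/2)i)|100⟩ + 1/√2|101⟩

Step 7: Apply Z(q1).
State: (1/2 + (1/2)i)|100⟩ + 1/√2|101⟩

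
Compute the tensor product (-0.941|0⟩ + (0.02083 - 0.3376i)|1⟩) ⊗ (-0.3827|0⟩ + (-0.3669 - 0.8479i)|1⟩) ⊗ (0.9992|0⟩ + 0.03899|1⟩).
0.3598|000⟩ + 0.01404|001⟩ + (0.345 + 0.7972i)|010⟩ + (0.01346 + 0.03111i)|011⟩ + (-0.007965 + 0.1291i)|100⟩ + (-0.0003108 + 0.005037i)|101⟩ + (-0.2937 + 0.1061i)|110⟩ + (-0.01146 + 0.004141i)|111⟩

amp(|b₁b₂…⟩) = product of the factor amplitudes for bits b₁, b₂, …; only kets whose every factor amplitude is nonzero survive.
|000⟩: (-0.941)(-0.3827)(0.9992) = 0.3598
|001⟩: (-0.941)(-0.3827)(0.03899) = 0.01404
|010⟩: (-0.941)(-0.3669 - 0.8479i)(0.9992) = (0.345 + 0.7972i)
|011⟩: (-0.941)(-0.3669 - 0.8479i)(0.03899) = (0.01346 + 0.03111i)
|100⟩: (0.02083 - 0.3376i)(-0.3827)(0.9992) = (-0.007965 + 0.1291i)
|101⟩: (0.02083 - 0.3376i)(-0.3827)(0.03899) = (-0.0003108 + 0.005037i)
|110⟩: (0.02083 - 0.3376i)(-0.3669 - 0.8479i)(0.9992) = (-0.2937 + 0.1061i)
|111⟩: (0.02083 - 0.3376i)(-0.3669 - 0.8479i)(0.03899) = (-0.01146 + 0.004141i)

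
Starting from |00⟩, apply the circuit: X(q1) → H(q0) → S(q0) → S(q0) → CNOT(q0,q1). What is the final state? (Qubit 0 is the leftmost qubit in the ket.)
1/√2|01⟩ - 1/√2|10⟩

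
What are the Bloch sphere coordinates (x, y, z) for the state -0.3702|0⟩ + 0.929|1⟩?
(-0.6878, 0, -0.726)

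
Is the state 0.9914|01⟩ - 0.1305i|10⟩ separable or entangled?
Entangled

Writing the state as a|00⟩ + b|01⟩ + c|10⟩ + d|11⟩, it is a product state iff ad − bc = 0.
Here (a, b, c, d) = (0, 0.9914, -0.1305i, 0): ad − bc = (0)(0) − (0.9914)(-0.1305i) = 0.1294i ≠ 0, so the state is entangled.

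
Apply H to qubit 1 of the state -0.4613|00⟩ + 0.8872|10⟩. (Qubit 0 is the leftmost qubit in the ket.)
-0.3262|00⟩ - 0.3262|01⟩ + 0.6273|10⟩ + 0.6273|11⟩

H on qubit 1 mixes each pair of kets that differ only in qubit 1: amplitudes (a, b) of (|…0…⟩, |…1…⟩) become ((a + b)/√2, (a − b)/√2). Kets absent from the input have amplitude 0.
(|00⟩, |01⟩): (a, b) = (-0.4613, 0) → (-0.3262, -0.3262)
(|10⟩, |11⟩): (a, b) = (0.8872, 0) → (0.6273, 0.6273)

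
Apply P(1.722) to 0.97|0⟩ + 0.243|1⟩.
0.97|0⟩ + (-0.0366 + 0.2402i)|1⟩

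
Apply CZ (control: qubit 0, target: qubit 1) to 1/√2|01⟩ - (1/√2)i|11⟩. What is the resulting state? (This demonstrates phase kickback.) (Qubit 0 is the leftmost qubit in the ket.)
1/√2|01⟩ + (1/√2)i|11⟩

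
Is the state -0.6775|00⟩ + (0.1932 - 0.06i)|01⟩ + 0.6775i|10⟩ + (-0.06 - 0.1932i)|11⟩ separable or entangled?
Separable

Writing the state as a|00⟩ + b|01⟩ + c|10⟩ + d|11⟩, it is a product state iff ad − bc = 0.
Here (a, b, c, d) = (-0.6775, (0.1932 - 0.06i), 0.6775i, (-0.06 - 0.1932i)): ad − bc = (-0.6775)(-0.06 - 0.1932i) − (0.1932 - 0.06i)(0.6775i) = 0, so the state is separable.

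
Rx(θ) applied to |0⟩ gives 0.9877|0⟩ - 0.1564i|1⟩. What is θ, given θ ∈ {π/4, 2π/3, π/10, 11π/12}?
π/10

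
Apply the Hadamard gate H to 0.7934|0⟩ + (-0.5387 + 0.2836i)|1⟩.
(0.1801 + 0.2005i)|0⟩ + (0.9419 - 0.2005i)|1⟩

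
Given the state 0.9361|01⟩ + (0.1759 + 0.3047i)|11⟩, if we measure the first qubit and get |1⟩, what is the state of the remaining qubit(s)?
(0.5 + 0.866i)|1⟩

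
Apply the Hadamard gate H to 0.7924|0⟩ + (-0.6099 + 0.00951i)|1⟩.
(0.129 + 0.006725i)|0⟩ + (0.9916 - 0.006725i)|1⟩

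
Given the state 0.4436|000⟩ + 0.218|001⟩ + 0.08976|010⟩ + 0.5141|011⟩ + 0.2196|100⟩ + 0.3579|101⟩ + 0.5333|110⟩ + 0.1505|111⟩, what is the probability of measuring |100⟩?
0.04822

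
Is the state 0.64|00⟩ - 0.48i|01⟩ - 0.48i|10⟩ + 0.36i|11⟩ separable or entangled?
Entangled

Writing the state as a|00⟩ + b|01⟩ + c|10⟩ + d|11⟩, it is a product state iff ad − bc = 0.
Here (a, b, c, d) = (0.64, -0.48i, -0.48i, 0.36i): ad − bc = (0.64)(0.36i) − (-0.48i)(-0.48i) = (0.2304 + 0.2304i) ≠ 0, so the state is entangled.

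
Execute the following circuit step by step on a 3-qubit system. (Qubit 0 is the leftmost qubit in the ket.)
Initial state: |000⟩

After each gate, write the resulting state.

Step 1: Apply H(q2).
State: 1/√2|000⟩ + 1/√2|001⟩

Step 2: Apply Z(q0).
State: 1/√2|000⟩ + 1/√2|001⟩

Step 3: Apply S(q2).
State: 1/√2|000⟩ + (1/√2)i|001⟩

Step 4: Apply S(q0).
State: 1/√2|000⟩ + (1/√2)i|001⟩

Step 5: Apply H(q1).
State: 1/2|000⟩ + (1/2)i|001⟩ + 1/2|010⟩ + (1/2)i|011⟩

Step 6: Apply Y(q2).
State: 1/2|000⟩ + (1/2)i|001⟩ + 1/2|010⟩ + (1/2)i|011⟩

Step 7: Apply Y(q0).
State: (1/2)i|100⟩ - 1/2|101⟩ + (1/2)i|110⟩ - 1/2|111⟩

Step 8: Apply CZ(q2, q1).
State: (1/2)i|100⟩ - 1/2|101⟩ + (1/2)i|110⟩ + 1/2|111⟩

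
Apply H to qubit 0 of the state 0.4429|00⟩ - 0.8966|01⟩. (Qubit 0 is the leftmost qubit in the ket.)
0.3132|00⟩ - 0.634|01⟩ + 0.3132|10⟩ - 0.634|11⟩

H on qubit 0 mixes each pair of kets that differ only in qubit 0: amplitudes (a, b) of (|…0…⟩, |…1…⟩) become ((a + b)/√2, (a − b)/√2). Kets absent from the input have amplitude 0.
(|00⟩, |10⟩): (a, b) = (0.4429, 0) → (0.3132, 0.3132)
(|01⟩, |11⟩): (a, b) = (-0.8966, 0) → (-0.634, -0.634)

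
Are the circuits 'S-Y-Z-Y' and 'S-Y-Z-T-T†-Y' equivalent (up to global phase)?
Yes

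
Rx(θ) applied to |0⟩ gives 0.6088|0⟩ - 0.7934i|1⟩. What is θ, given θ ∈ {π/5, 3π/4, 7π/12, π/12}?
7π/12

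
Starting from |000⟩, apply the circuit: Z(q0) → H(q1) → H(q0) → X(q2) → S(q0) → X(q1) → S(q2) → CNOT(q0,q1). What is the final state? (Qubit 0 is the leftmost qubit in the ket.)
(1/2)i|001⟩ + (1/2)i|011⟩ - 1/2|101⟩ - 1/2|111⟩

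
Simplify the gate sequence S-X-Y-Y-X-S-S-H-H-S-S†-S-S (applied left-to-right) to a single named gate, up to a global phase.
S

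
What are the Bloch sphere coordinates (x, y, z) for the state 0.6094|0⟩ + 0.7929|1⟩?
(0.9664, 0, -0.2573)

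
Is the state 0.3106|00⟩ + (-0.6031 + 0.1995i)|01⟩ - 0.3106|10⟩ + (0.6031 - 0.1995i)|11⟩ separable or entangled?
Separable

Writing the state as a|00⟩ + b|01⟩ + c|10⟩ + d|11⟩, it is a product state iff ad − bc = 0.
Here (a, b, c, d) = (0.3106, (-0.6031 + 0.1995i), -0.3106, (0.6031 - 0.1995i)): ad − bc = (0.3106)(0.6031 - 0.1995i) − (-0.6031 + 0.1995i)(-0.3106) = 0, so the state is separable.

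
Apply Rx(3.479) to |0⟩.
-0.1679|0⟩ - 0.9858i|1⟩

Rx(3.479) = [[cos(θ/2), −i·sin(θ/2)], [−i·sin(θ/2), cos(θ/2)]]; θ = 3.479, cos(θ/2) ≈ -0.167905, sin(θ/2) ≈ 0.985803.
With a = amp(|0⟩) = 1 and b = amp(|1⟩) = 0:
new amp(|0⟩) = (-0.167905)·a + (-0.985803i)·b = -0.1679
new amp(|1⟩) = (-0.985803i)·a + (-0.167905)·b = -0.9858i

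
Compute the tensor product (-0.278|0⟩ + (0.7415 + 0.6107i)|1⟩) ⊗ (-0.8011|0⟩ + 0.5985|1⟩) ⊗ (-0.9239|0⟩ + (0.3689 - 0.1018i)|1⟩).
-0.2058|000⟩ + (0.08216 - 0.02267i)|001⟩ + 0.1537|010⟩ + (-0.06138 + 0.01694i)|011⟩ + (0.5488 + 0.452i)|100⟩ + (-0.2689 - 0.12i)|101⟩ + (-0.41 - 0.3377i)|110⟩ + (0.2009 + 0.08966i)|111⟩

amp(|b₁b₂…⟩) = product of the factor amplitudes for bits b₁, b₂, …; only kets whose every factor amplitude is nonzero survive.
|000⟩: (-0.278)(-0.8011)(-0.9239) = -0.2058
|001⟩: (-0.278)(-0.8011)(0.3689 - 0.1018i) = (0.08216 - 0.02267i)
|010⟩: (-0.278)(0.5985)(-0.9239) = 0.1537
|011⟩: (-0.278)(0.5985)(0.3689 - 0.1018i) = (-0.06138 + 0.01694i)
|100⟩: (0.7415 + 0.6107i)(-0.8011)(-0.9239) = (0.5488 + 0.452i)
|101⟩: (0.7415 + 0.6107i)(-0.8011)(0.3689 - 0.1018i) = (-0.2689 - 0.12i)
|110⟩: (0.7415 + 0.6107i)(0.5985)(-0.9239) = (-0.41 - 0.3377i)
|111⟩: (0.7415 + 0.6107i)(0.5985)(0.3689 - 0.1018i) = (0.2009 + 0.08966i)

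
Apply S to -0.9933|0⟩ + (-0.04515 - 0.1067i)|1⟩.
-0.9933|0⟩ + (0.1067 - 0.04515i)|1⟩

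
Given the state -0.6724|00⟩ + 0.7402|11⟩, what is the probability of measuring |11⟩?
0.5479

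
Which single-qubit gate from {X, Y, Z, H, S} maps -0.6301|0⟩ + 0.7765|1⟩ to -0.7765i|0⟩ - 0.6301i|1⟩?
Y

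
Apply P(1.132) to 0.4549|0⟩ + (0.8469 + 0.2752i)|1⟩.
0.4549|0⟩ + (0.1107 + 0.8836i)|1⟩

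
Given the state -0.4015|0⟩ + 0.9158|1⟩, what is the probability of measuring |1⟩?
0.8387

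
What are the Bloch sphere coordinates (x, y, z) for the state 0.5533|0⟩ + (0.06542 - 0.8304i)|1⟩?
(0.07239, -0.9189, -0.3877)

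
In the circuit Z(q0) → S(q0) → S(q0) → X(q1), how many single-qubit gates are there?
4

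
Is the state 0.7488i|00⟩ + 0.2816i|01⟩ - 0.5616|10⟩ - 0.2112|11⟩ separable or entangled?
Separable

Writing the state as a|00⟩ + b|01⟩ + c|10⟩ + d|11⟩, it is a product state iff ad − bc = 0.
Here (a, b, c, d) = (0.7488i, 0.2816i, -0.5616, -0.2112): ad − bc = (0.7488i)(-0.2112) − (0.2816i)(-0.5616) = 0, so the state is separable.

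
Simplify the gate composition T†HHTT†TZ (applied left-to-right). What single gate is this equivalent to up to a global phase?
Z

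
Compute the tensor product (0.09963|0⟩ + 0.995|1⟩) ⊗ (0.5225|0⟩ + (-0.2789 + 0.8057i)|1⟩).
0.05206|00⟩ + (-0.02779 + 0.08027i)|01⟩ + 0.5199|10⟩ + (-0.2775 + 0.8017i)|11⟩

amp(|b₁b₂…⟩) = product of the factor amplitudes for bits b₁, b₂, …; only kets whose every factor amplitude is nonzero survive.
|00⟩: (0.09963)(0.5225) = 0.05206
|01⟩: (0.09963)(-0.2789 + 0.8057i) = (-0.02779 + 0.08027i)
|10⟩: (0.995)(0.5225) = 0.5199
|11⟩: (0.995)(-0.2789 + 0.8057i) = (-0.2775 + 0.8017i)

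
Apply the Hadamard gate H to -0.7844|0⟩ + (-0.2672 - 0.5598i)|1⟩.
(-0.7436 - 0.3958i)|0⟩ + (-0.3657 + 0.3958i)|1⟩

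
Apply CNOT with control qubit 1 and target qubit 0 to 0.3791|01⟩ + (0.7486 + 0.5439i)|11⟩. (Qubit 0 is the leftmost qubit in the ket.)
(0.7486 + 0.5439i)|01⟩ + 0.3791|11⟩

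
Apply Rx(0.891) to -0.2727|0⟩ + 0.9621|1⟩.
(-0.2461 - 0.4146i)|0⟩ + (0.8682 + 0.1175i)|1⟩

Rx(0.891) = [[cos(θ/2), −i·sin(θ/2)], [−i·sin(θ/2), cos(θ/2)]]; θ = 0.891, cos(θ/2) ≈ 0.902395, sin(θ/2) ≈ 0.430909.
With a = amp(|0⟩) = -0.2727 and b = amp(|1⟩) = 0.9621:
new amp(|0⟩) = (0.902395)·a + (-0.430909i)·b = (-0.2461 - 0.4146i)
new amp(|1⟩) = (-0.430909i)·a + (0.902395)·b = (0.8682 + 0.1175i)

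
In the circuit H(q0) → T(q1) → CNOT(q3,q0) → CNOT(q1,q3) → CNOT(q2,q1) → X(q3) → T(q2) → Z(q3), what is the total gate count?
8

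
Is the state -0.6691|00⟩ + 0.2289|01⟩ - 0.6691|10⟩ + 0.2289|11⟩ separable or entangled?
Separable

Writing the state as a|00⟩ + b|01⟩ + c|10⟩ + d|11⟩, it is a product state iff ad − bc = 0.
Here (a, b, c, d) = (-0.6691, 0.2289, -0.6691, 0.2289): ad − bc = (-0.6691)(0.2289) − (0.2289)(-0.6691) = 0, so the state is separable.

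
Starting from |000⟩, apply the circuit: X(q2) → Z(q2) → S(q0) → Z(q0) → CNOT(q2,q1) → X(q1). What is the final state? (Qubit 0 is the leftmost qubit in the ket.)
-|001⟩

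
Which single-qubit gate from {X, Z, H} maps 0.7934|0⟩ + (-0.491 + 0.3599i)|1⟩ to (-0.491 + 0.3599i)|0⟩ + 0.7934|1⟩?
X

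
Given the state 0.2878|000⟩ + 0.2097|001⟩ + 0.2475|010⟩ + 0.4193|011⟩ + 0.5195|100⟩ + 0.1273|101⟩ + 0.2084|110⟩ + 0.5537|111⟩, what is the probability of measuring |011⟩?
0.1758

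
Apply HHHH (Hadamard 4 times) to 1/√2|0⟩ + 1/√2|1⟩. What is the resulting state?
1/√2|0⟩ + 1/√2|1⟩

H² = I, so an even number of Hadamards cancels: H^4 = I and the state is unchanged.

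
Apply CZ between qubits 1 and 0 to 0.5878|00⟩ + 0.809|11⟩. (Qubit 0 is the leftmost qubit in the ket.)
0.5878|00⟩ - 0.809|11⟩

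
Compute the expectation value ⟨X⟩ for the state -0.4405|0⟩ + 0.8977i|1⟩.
0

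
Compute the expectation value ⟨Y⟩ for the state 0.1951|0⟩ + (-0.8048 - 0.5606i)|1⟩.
-0.2187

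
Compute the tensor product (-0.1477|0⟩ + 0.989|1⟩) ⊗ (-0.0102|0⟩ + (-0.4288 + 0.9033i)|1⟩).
0.001507|00⟩ + (0.06333 - 0.1334i)|01⟩ - 0.01009|10⟩ + (-0.4241 + 0.8934i)|11⟩

amp(|b₁b₂…⟩) = product of the factor amplitudes for bits b₁, b₂, …; only kets whose every factor amplitude is nonzero survive.
|00⟩: (-0.1477)(-0.0102) = 0.001507
|01⟩: (-0.1477)(-0.4288 + 0.9033i) = (0.06333 - 0.1334i)
|10⟩: (0.989)(-0.0102) = -0.01009
|11⟩: (0.989)(-0.4288 + 0.9033i) = (-0.4241 + 0.8934i)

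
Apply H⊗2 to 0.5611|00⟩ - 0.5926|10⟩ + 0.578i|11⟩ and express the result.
(-0.01575 + 0.289i)|00⟩ + (-0.01575 - 0.289i)|01⟩ + (0.5769 - 0.289i)|10⟩ + (0.5769 + 0.289i)|11⟩

H⊗2 gives amp(|y⟩) = (1/2) Σ_x (−1)^(x·y) amp(|x⟩), where x·y is the number of positions in which both x and y have a 1.
|00⟩: (0.5611 - 0.5926 + 0.578i)/2 = (-0.01575 + 0.289i)
|01⟩: (0.5611 - 0.5926 - 0.578i)/2 = (-0.01575 - 0.289i)
|10⟩: (0.5611 + 0.5926 - 0.578i)/2 = (0.5769 - 0.289i)
|11⟩: (0.5611 + 0.5926 + 0.578i)/2 = (0.5769 + 0.289i)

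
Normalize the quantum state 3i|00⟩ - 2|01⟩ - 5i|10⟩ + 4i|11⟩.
(1/√6)i|00⟩ - 0.2722|01⟩ - 0.6804i|10⟩ + 0.5443i|11⟩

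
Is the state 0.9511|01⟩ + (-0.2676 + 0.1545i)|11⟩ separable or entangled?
Separable

Writing the state as a|00⟩ + b|01⟩ + c|10⟩ + d|11⟩, it is a product state iff ad − bc = 0.
Here (a, b, c, d) = (0, 0.9511, 0, (-0.2676 + 0.1545i)): ad − bc = (0)(-0.2676 + 0.1545i) − (0.9511)(0) = 0, so the state is separable.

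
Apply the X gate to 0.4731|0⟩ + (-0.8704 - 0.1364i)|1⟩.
(-0.8704 - 0.1364i)|0⟩ + 0.4731|1⟩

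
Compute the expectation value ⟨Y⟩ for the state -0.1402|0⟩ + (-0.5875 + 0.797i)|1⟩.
-0.2235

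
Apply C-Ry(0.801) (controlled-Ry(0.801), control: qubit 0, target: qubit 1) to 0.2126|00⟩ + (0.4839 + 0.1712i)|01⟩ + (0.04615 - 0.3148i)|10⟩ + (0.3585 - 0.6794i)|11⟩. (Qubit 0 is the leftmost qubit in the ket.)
0.2126|00⟩ + (0.4839 + 0.1712i)|01⟩ + (-0.09727 - 0.025i)|10⟩ + (0.3481 - 0.7484i)|11⟩

C-Ry(0.801) leaves the control-|0⟩ kets |00⟩, |01⟩ unchanged and applies Ry(0.801) to qubit 1 on the control-|1⟩ pair (|10⟩, |11⟩).
Ry(0.801) = [[cos(θ/2), −sin(θ/2)], [sin(θ/2), cos(θ/2)]]; θ = 0.801, cos(θ/2) ≈ 0.920866, sin(θ/2) ≈ 0.389879.
With a = amp(|10⟩) = (0.04615 - 0.3148i) and b = amp(|11⟩) = (0.3585 - 0.6794i):
new amp(|10⟩) = (0.920866)·a + (-0.389879)·b = (-0.09727 - 0.025i)
new amp(|11⟩) = (0.389879)·a + (0.920866)·b = (0.3481 - 0.7484i)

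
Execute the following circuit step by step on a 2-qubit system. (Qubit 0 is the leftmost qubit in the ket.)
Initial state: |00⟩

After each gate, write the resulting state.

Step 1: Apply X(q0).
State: |10⟩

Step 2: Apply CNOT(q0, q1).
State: |11⟩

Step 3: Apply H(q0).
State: 1/√2|01⟩ - 1/√2|11⟩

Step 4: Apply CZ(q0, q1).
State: 1/√2|01⟩ + 1/√2|11⟩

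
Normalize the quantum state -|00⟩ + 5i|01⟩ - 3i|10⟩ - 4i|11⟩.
-0.14|00⟩ + 0.7001i|01⟩ - 0.4201i|10⟩ - 0.5601i|11⟩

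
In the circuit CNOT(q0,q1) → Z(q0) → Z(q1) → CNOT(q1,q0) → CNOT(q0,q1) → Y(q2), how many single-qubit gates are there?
3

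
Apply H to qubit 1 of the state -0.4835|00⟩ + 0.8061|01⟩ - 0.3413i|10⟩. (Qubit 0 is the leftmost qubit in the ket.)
0.2281|00⟩ - 0.9119|01⟩ - 0.2413i|10⟩ - 0.2413i|11⟩

H on qubit 1 mixes each pair of kets that differ only in qubit 1: amplitudes (a, b) of (|…0…⟩, |…1…⟩) become ((a + b)/√2, (a − b)/√2). Kets absent from the input have amplitude 0.
(|00⟩, |01⟩): (a, b) = (-0.4835, 0.8061) → (0.2281, -0.9119)
(|10⟩, |11⟩): (a, b) = (-0.3413i, 0) → (-0.2413i, -0.2413i)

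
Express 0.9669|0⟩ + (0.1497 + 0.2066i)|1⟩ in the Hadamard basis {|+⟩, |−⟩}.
(0.7896 + 0.1461i)|+⟩ + (0.5778 - 0.1461i)|−⟩

With |ψ⟩ = α|0⟩ + β|1⟩, the Hadamard-basis coefficients are ⟨+|ψ⟩ = (α + β)/√2 and ⟨−|ψ⟩ = (α − β)/√2.
Here α = 0.9669, β = (0.1497 + 0.2066i): (α + β)/√2 = (0.7896 + 0.1461i), (α − β)/√2 = (0.5778 - 0.1461i).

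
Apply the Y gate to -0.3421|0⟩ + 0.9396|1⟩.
-0.9396i|0⟩ - 0.3421i|1⟩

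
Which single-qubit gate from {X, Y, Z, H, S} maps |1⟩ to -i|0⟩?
Y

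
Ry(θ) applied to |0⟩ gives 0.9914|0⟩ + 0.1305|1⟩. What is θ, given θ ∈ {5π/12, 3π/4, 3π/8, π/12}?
π/12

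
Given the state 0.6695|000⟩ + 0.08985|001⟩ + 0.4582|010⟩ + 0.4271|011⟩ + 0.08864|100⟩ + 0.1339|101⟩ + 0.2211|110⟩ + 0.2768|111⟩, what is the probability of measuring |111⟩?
0.07662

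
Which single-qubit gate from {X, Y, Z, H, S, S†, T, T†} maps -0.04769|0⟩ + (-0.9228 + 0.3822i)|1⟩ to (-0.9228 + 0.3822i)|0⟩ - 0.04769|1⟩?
X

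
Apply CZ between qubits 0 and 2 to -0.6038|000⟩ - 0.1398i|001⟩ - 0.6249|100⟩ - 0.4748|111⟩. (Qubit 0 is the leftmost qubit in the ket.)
-0.6038|000⟩ - 0.1398i|001⟩ - 0.6249|100⟩ + 0.4748|111⟩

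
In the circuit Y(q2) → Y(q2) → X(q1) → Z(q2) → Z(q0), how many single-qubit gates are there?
5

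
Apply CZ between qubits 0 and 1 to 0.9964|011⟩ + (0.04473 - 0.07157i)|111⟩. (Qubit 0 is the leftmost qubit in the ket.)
0.9964|011⟩ + (-0.04473 + 0.07157i)|111⟩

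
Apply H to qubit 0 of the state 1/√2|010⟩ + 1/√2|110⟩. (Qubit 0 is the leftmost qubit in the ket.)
|010⟩

H on qubit 0 mixes each pair of kets that differ only in qubit 0: amplitudes (a, b) of (|…0…⟩, |…1…⟩) become ((a + b)/√2, (a − b)/√2). Kets absent from the input have amplitude 0.
(|010⟩, |110⟩): (a, b) = (1/√2, 1/√2) → (1, 0)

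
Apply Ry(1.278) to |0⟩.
0.8027|0⟩ + 0.5964|1⟩

Ry(1.278) = [[cos(θ/2), −sin(θ/2)], [sin(θ/2), cos(θ/2)]]; θ = 1.278, cos(θ/2) ≈ 0.802693, sin(θ/2) ≈ 0.596393.
With a = amp(|0⟩) = 1 and b = amp(|1⟩) = 0:
new amp(|0⟩) = (0.802693)·a + (-0.596393)·b = 0.8027
new amp(|1⟩) = (0.596393)·a + (0.802693)·b = 0.5964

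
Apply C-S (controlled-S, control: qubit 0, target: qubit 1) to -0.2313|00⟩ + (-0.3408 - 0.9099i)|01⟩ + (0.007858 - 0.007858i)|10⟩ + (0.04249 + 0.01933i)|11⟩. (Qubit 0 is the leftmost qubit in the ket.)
-0.2313|00⟩ + (-0.3408 - 0.9099i)|01⟩ + (0.007858 - 0.007858i)|10⟩ + (-0.01933 + 0.04249i)|11⟩

C-S leaves the control-|0⟩ kets |00⟩, |01⟩ unchanged and applies S to qubit 1 on the control-|1⟩ pair (|10⟩, |11⟩).
S = [[1, 0], [0, i]].
With a = amp(|10⟩) = (0.007858 - 0.007858i) and b = amp(|11⟩) = (0.04249 + 0.01933i):
new amp(|10⟩) = (1)·a = (0.007858 - 0.007858i)
new amp(|11⟩) = (i)·b = (-0.01933 + 0.04249i)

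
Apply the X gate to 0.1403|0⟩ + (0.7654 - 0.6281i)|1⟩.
(0.7654 - 0.6281i)|0⟩ + 0.1403|1⟩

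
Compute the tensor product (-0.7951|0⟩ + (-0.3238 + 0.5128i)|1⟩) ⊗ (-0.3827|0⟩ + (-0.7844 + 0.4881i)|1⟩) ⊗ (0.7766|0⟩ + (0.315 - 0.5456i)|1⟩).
0.2363|000⟩ + (0.09585 - 0.166i)|001⟩ + (0.4843 - 0.3014i)|010⟩ + (-0.01528 - 0.4625i)|011⟩ + (0.09623 - 0.1524i)|100⟩ + (-0.06804 - 0.1294i)|101⟩ + (0.002866 - 0.4351i)|110⟩ + (-0.3045 - 0.1785i)|111⟩

amp(|b₁b₂…⟩) = product of the factor amplitudes for bits b₁, b₂, …; only kets whose every factor amplitude is nonzero survive.
|000⟩: (-0.7951)(-0.3827)(0.7766) = 0.2363
|001⟩: (-0.7951)(-0.3827)(0.315 - 0.5456i) = (0.09585 - 0.166i)
|010⟩: (-0.7951)(-0.7844 + 0.4881i)(0.7766) = (0.4843 - 0.3014i)
|011⟩: (-0.7951)(-0.7844 + 0.4881i)(0.315 - 0.5456i) = (-0.01528 - 0.4625i)
|100⟩: (-0.3238 + 0.5128i)(-0.3827)(0.7766) = (0.09623 - 0.1524i)
|101⟩: (-0.3238 + 0.5128i)(-0.3827)(0.315 - 0.5456i) = (-0.06804 - 0.1294i)
|110⟩: (-0.3238 + 0.5128i)(-0.7844 + 0.4881i)(0.7766) = (0.002866 - 0.4351i)
|111⟩: (-0.3238 + 0.5128i)(-0.7844 + 0.4881i)(0.315 - 0.5456i) = (-0.3045 - 0.1785i)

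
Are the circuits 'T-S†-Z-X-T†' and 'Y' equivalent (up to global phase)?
Yes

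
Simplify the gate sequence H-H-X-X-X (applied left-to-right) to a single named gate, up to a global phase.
X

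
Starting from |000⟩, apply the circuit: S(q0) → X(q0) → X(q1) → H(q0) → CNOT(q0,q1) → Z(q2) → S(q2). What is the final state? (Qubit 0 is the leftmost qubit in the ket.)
1/√2|010⟩ - 1/√2|100⟩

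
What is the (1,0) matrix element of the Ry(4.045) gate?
0.8997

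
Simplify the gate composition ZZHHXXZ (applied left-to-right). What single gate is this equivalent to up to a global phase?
Z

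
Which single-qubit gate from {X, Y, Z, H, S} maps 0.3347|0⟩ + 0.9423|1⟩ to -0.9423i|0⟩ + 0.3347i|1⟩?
Y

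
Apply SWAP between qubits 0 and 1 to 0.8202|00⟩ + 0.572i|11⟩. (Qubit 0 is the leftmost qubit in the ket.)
0.8202|00⟩ + 0.572i|11⟩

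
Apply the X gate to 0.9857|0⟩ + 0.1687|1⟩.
0.1687|0⟩ + 0.9857|1⟩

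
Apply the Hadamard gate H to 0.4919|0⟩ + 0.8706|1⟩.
0.9634|0⟩ - 0.2678|1⟩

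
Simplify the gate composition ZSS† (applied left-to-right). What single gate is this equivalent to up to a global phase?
Z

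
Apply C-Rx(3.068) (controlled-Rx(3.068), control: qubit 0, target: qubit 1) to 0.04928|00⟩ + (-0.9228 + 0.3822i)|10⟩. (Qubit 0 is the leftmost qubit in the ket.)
0.04928|00⟩ + (-0.03395 + 0.01406i)|10⟩ + (0.3819 + 0.9222i)|11⟩

C-Rx(3.068) leaves the control-|0⟩ kets |00⟩, |01⟩ unchanged and applies Rx(3.068) to qubit 1 on the control-|1⟩ pair (|10⟩, |11⟩).
Rx(3.068) = [[cos(θ/2), −i·sin(θ/2)], [−i·sin(θ/2), cos(θ/2)]]; θ = 3.068, cos(θ/2) ≈ 0.036788, sin(θ/2) ≈ 0.999323.
With a = amp(|10⟩) = (-0.9228 + 0.3822i) and b = amp(|11⟩) = 0:
new amp(|10⟩) = (0.036788)·a + (-0.999323i)·b = (-0.03395 + 0.01406i)
new amp(|11⟩) = (-0.999323i)·a + (0.036788)·b = (0.3819 + 0.9222i)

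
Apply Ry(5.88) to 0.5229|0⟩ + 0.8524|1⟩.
-0.683|0⟩ - 0.7304|1⟩

Ry(5.88) = [[cos(θ/2), −sin(θ/2)], [sin(θ/2), cos(θ/2)]]; θ = 5.88, cos(θ/2) ≈ -0.979749, sin(θ/2) ≈ 0.20023.
With a = amp(|0⟩) = 0.5229 and b = amp(|1⟩) = 0.8524:
new amp(|0⟩) = (-0.979749)·a + (-0.20023)·b = -0.683
new amp(|1⟩) = (0.20023)·a + (-0.979749)·b = -0.7304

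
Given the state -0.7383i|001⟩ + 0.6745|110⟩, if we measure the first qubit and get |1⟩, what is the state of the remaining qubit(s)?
|10⟩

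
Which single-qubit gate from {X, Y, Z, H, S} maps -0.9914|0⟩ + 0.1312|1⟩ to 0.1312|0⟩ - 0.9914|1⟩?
X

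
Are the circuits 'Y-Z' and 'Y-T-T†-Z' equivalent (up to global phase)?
Yes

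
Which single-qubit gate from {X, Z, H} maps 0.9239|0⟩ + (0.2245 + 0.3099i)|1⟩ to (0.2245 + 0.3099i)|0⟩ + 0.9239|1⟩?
X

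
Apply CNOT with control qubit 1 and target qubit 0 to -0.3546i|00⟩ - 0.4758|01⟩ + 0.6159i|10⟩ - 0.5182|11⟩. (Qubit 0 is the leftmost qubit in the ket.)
-0.3546i|00⟩ - 0.5182|01⟩ + 0.6159i|10⟩ - 0.4758|11⟩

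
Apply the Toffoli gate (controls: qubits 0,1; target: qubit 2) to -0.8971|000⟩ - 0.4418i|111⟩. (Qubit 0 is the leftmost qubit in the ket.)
-0.8971|000⟩ - 0.4418i|110⟩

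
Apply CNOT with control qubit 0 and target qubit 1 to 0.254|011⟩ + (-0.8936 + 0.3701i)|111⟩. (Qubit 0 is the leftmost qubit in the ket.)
0.254|011⟩ + (-0.8936 + 0.3701i)|101⟩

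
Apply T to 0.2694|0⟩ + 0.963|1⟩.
0.2694|0⟩ + (0.6809 + 0.6809i)|1⟩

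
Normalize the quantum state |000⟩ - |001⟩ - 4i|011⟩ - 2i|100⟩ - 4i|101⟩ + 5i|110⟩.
0.126|000⟩ - 0.126|001⟩ - 0.504i|011⟩ - 0.252i|100⟩ - 0.504i|101⟩ + 0.6299i|110⟩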